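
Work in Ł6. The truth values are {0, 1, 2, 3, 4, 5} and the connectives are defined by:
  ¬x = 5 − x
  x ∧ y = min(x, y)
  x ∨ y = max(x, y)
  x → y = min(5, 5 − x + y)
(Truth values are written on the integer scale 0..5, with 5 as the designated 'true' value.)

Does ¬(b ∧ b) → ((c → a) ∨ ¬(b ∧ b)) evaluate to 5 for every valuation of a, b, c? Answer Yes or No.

Yes

At a = 1, b = 1, c = 3, for instance:
b ∧ b = 1 ∧ 1 = 1
¬(b ∧ b) = ¬1 = 4
c → a = 3 → 1 = 3
(c → a) ∨ ¬(b ∧ b) = 3 ∨ 4 = 4
¬(b ∧ b) → ((c → a) ∨ ¬(b ∧ b)) = 4 → 4 = 5
and checking the remaining 215 assignments likewise gives ≥ 5 in every case.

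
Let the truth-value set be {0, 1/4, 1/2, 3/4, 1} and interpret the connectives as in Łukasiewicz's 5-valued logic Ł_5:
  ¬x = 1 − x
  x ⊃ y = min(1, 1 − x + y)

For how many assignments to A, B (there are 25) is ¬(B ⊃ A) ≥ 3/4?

3

value 1: 1 assignment (counts)
value 3/4: 2 assignments (counts)
value 1/2: 3 assignments
value 1/4: 4 assignments
value 0: 15 assignments
So 3 of the 25 assignments meet the threshold.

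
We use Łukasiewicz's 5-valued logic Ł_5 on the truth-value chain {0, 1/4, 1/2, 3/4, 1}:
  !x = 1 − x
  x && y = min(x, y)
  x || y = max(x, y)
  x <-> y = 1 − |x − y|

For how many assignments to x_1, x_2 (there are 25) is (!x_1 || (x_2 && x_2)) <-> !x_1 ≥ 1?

value 1: 15 assignments (counts)
value 3/4: 4 assignments
value 1/2: 3 assignments
value 1/4: 2 assignments
value 0: 1 assignment
So 15 of the 25 assignments meet the threshold.

15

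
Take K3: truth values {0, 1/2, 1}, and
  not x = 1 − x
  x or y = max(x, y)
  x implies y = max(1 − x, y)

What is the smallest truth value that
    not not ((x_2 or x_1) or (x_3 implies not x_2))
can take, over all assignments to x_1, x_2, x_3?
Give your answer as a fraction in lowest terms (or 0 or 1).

1/2

Take x_1 = 0, x_2 = 1/2, x_3 = 1/2:
x_2 or x_1 = 1/2 or 0 = 1/2
not x_2 = not 1/2 = 1/2
x_3 implies not x_2 = 1/2 implies 1/2 = 1/2
(x_2 or x_1) or (x_3 implies not x_2) = 1/2 or 1/2 = 1/2
not ((x_2 or x_1) or (x_3 implies not x_2)) = not 1/2 = 1/2
not not ((x_2 or x_1) or (x_3 implies not x_2)) = not 1/2 = 1/2
No assignment yields a value below 1/2, so this is the minimum.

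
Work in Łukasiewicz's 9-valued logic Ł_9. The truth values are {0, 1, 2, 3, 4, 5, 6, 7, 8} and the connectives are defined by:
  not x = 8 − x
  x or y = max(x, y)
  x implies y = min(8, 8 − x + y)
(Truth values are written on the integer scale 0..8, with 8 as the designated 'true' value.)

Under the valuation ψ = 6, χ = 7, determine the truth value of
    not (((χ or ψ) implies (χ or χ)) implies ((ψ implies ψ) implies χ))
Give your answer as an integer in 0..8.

χ or ψ = 7 or 6 = 7
χ or χ = 7 or 7 = 7
(χ or ψ) implies (χ or χ) = 7 implies 7 = 8
ψ implies ψ = 6 implies 6 = 8
(ψ implies ψ) implies χ = 8 implies 7 = 7
((χ or ψ) implies (χ or χ)) implies ((ψ implies ψ) implies χ) = 8 implies 7 = 7
not (((χ or ψ) implies (χ or χ)) implies ((ψ implies ψ) implies χ)) = not 7 = 1

1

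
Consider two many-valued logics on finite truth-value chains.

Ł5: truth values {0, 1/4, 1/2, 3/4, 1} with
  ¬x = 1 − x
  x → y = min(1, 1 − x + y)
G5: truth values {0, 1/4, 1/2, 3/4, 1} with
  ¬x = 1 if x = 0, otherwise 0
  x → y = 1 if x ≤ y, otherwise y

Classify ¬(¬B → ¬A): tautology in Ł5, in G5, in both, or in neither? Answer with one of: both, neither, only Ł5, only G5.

neither

In Ł5: at A = 0, B = 0 the value is 0 — not a tautology.
In G5: at A = 0, B = 0 the value is 0 — not a tautology.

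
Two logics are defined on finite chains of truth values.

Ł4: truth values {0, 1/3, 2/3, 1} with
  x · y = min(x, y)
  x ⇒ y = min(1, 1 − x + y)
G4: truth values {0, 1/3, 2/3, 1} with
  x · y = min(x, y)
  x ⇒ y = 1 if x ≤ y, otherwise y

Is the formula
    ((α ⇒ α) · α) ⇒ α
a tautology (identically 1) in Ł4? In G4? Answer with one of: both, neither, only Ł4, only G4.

In Ł4: every assignment gives 1 — tautology.
In G4: every assignment gives 1 — tautology.

both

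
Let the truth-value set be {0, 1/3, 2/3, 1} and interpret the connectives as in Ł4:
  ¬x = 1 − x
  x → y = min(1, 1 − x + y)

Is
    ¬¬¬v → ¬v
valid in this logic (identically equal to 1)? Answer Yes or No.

Yes

v = 0 ↦ 1
v = 1/3 ↦ 1
v = 2/3 ↦ 1
v = 1 ↦ 1
Every assignment gives a value ≥ 1.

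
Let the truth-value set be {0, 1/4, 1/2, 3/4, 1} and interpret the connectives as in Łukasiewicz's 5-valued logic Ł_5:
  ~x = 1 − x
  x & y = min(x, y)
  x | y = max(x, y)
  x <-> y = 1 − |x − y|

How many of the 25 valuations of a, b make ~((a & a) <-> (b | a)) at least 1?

value 1: 1 assignment (counts)
value 3/4: 2 assignments
value 1/2: 3 assignments
value 1/4: 4 assignments
value 0: 15 assignments
So 1 of the 25 assignments meets the threshold.

1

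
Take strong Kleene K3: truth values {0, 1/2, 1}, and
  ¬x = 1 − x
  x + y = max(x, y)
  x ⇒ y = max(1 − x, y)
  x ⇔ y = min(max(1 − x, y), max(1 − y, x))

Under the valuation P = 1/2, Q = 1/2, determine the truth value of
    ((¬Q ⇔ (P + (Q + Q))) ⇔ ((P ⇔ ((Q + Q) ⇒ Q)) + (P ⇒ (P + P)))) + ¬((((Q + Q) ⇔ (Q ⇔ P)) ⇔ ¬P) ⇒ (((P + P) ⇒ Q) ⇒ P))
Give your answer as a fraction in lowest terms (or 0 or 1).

¬Q = ¬1/2 = 1/2
Q + Q = 1/2 + 1/2 = 1/2
P + (Q + Q) = 1/2 + 1/2 = 1/2
¬Q ⇔ (P + (Q + Q)) = 1/2 ⇔ 1/2 = 1/2
Q + Q = 1/2 + 1/2 = 1/2
(Q + Q) ⇒ Q = 1/2 ⇒ 1/2 = 1/2
P ⇔ ((Q + Q) ⇒ Q) = 1/2 ⇔ 1/2 = 1/2
P + P = 1/2 + 1/2 = 1/2
P ⇒ (P + P) = 1/2 ⇒ 1/2 = 1/2
(P ⇔ ((Q + Q) ⇒ Q)) + (P ⇒ (P + P)) = 1/2 + 1/2 = 1/2
(¬Q ⇔ (P + (Q + Q))) ⇔ ((P ⇔ ((Q + Q) ⇒ Q)) + (P ⇒ (P + P))) = 1/2 ⇔ 1/2 = 1/2
Q + Q = 1/2 + 1/2 = 1/2
Q ⇔ P = 1/2 ⇔ 1/2 = 1/2
(Q + Q) ⇔ (Q ⇔ P) = 1/2 ⇔ 1/2 = 1/2
¬P = ¬1/2 = 1/2
((Q + Q) ⇔ (Q ⇔ P)) ⇔ ¬P = 1/2 ⇔ 1/2 = 1/2
P + P = 1/2 + 1/2 = 1/2
(P + P) ⇒ Q = 1/2 ⇒ 1/2 = 1/2
((P + P) ⇒ Q) ⇒ P = 1/2 ⇒ 1/2 = 1/2
(((Q + Q) ⇔ (Q ⇔ P)) ⇔ ¬P) ⇒ (((P + P) ⇒ Q) ⇒ P) = 1/2 ⇒ 1/2 = 1/2
¬((((Q + Q) ⇔ (Q ⇔ P)) ⇔ ¬P) ⇒ (((P + P) ⇒ Q) ⇒ P)) = ¬1/2 = 1/2
((¬Q ⇔ (P + (Q + Q))) ⇔ ((P ⇔ ((Q + Q) ⇒ Q)) + (P ⇒ (P + P)))) + ¬((((Q + Q) ⇔ (Q ⇔ P)) ⇔ ¬P) ⇒ (((P + P) ⇒ Q) ⇒ P)) = 1/2 + 1/2 = 1/2

1/2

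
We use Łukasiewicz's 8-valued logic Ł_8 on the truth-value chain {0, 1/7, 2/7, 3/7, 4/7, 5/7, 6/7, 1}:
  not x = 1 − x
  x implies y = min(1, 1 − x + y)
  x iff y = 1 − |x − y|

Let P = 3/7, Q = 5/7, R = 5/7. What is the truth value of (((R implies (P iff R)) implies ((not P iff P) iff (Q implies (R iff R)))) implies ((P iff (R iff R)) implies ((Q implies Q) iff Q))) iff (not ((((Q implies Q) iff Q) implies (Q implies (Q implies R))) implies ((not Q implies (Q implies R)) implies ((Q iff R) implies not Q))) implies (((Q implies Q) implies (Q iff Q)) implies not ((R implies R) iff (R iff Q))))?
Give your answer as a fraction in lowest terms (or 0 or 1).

2/7

P iff R = 3/7 iff 5/7 = 5/7
R implies (P iff R) = 5/7 implies 5/7 = 1
not P = not 3/7 = 4/7
not P iff P = 4/7 iff 3/7 = 6/7
R iff R = 5/7 iff 5/7 = 1
Q implies (R iff R) = 5/7 implies 1 = 1
(not P iff P) iff (Q implies (R iff R)) = 6/7 iff 1 = 6/7
(R implies (P iff R)) implies ((not P iff P) iff (Q implies (R iff R))) = 1 implies 6/7 = 6/7
R iff R = 5/7 iff 5/7 = 1
P iff (R iff R) = 3/7 iff 1 = 3/7
Q implies Q = 5/7 implies 5/7 = 1
(Q implies Q) iff Q = 1 iff 5/7 = 5/7
(P iff (R iff R)) implies ((Q implies Q) iff Q) = 3/7 implies 5/7 = 1
((R implies (P iff R)) implies ((not P iff P) iff (Q implies (R iff R)))) implies ((P iff (R iff R)) implies ((Q implies Q) iff Q)) = 6/7 implies 1 = 1
Q implies Q = 5/7 implies 5/7 = 1
(Q implies Q) iff Q = 1 iff 5/7 = 5/7
Q implies R = 5/7 implies 5/7 = 1
Q implies (Q implies R) = 5/7 implies 1 = 1
((Q implies Q) iff Q) implies (Q implies (Q implies R)) = 5/7 implies 1 = 1
not Q = not 5/7 = 2/7
Q implies R = 5/7 implies 5/7 = 1
not Q implies (Q implies R) = 2/7 implies 1 = 1
Q iff R = 5/7 iff 5/7 = 1
not Q = not 5/7 = 2/7
(Q iff R) implies not Q = 1 implies 2/7 = 2/7
(not Q implies (Q implies R)) implies ((Q iff R) implies not Q) = 1 implies 2/7 = 2/7
(((Q implies Q) iff Q) implies (Q implies (Q implies R))) implies ((not Q implies (Q implies R)) implies ((Q iff R) implies not Q)) = 1 implies 2/7 = 2/7
not ((((Q implies Q) iff Q) implies (Q implies (Q implies R))) implies ((not Q implies (Q implies R)) implies ((Q iff R) implies not Q))) = not 2/7 = 5/7
Q implies Q = 5/7 implies 5/7 = 1
Q iff Q = 5/7 iff 5/7 = 1
(Q implies Q) implies (Q iff Q) = 1 implies 1 = 1
R implies R = 5/7 implies 5/7 = 1
R iff Q = 5/7 iff 5/7 = 1
(R implies R) iff (R iff Q) = 1 iff 1 = 1
not ((R implies R) iff (R iff Q)) = not 1 = 0
((Q implies Q) implies (Q iff Q)) implies not ((R implies R) iff (R iff Q)) = 1 implies 0 = 0
not ((((Q implies Q) iff Q) implies (Q implies (Q implies R))) implies ((not Q implies (Q implies R)) implies ((Q iff R) implies not Q))) implies (((Q implies Q) implies (Q iff Q)) implies not ((R implies R) iff (R iff Q))) = 5/7 implies 0 = 2/7
(((R implies (P iff R)) implies ((not P iff P) iff (Q implies (R iff R)))) implies ((P iff (R iff R)) implies ((Q implies Q) iff Q))) iff (not ((((Q implies Q) iff Q) implies (Q implies (Q implies R))) implies ((not Q implies (Q implies R)) implies ((Q iff R) implies not Q))) implies (((Q implies Q) implies (Q iff Q)) implies not ((R implies R) iff (R iff Q)))) = 1 iff 2/7 = 2/7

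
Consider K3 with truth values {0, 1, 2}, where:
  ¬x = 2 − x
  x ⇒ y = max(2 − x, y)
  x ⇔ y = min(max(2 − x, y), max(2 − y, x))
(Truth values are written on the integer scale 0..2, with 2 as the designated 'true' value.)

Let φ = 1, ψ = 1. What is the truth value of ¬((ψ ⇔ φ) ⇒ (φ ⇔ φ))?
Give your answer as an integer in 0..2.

1

ψ ⇔ φ = 1 ⇔ 1 = 1
φ ⇔ φ = 1 ⇔ 1 = 1
(ψ ⇔ φ) ⇒ (φ ⇔ φ) = 1 ⇒ 1 = 1
¬((ψ ⇔ φ) ⇒ (φ ⇔ φ)) = ¬1 = 1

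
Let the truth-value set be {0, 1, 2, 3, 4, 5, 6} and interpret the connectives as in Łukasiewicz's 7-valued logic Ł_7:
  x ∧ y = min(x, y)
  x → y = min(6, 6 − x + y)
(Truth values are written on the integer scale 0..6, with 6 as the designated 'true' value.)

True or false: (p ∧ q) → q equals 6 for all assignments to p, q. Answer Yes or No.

Yes

At p = 2, q = 2, for instance:
p ∧ q = 2 ∧ 2 = 2
(p ∧ q) → q = 2 → 2 = 6
and checking the remaining 48 assignments likewise gives ≥ 6 in every case.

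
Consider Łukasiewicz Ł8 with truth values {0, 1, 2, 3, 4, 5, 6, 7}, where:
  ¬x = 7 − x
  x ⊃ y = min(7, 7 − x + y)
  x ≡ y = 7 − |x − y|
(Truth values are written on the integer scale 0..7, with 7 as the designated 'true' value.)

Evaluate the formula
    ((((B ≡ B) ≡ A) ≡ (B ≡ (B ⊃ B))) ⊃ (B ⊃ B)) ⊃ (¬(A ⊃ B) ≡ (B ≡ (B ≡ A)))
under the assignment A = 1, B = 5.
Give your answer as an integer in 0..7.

2

B ≡ B = 5 ≡ 5 = 7
(B ≡ B) ≡ A = 7 ≡ 1 = 1
B ⊃ B = 5 ⊃ 5 = 7
B ≡ (B ⊃ B) = 5 ≡ 7 = 5
((B ≡ B) ≡ A) ≡ (B ≡ (B ⊃ B)) = 1 ≡ 5 = 3
B ⊃ B = 5 ⊃ 5 = 7
(((B ≡ B) ≡ A) ≡ (B ≡ (B ⊃ B))) ⊃ (B ⊃ B) = 3 ⊃ 7 = 7
A ⊃ B = 1 ⊃ 5 = 7
¬(A ⊃ B) = ¬7 = 0
B ≡ A = 5 ≡ 1 = 3
B ≡ (B ≡ A) = 5 ≡ 3 = 5
¬(A ⊃ B) ≡ (B ≡ (B ≡ A)) = 0 ≡ 5 = 2
((((B ≡ B) ≡ A) ≡ (B ≡ (B ⊃ B))) ⊃ (B ⊃ B)) ⊃ (¬(A ⊃ B) ≡ (B ≡ (B ≡ A))) = 7 ⊃ 2 = 2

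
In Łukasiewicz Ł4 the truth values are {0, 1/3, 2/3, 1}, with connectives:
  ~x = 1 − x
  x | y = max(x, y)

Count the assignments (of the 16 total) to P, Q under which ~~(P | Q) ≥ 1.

P = 0, Q = 0 ↦ 0  <
P = 0, Q = 1/3 ↦ 1/3  <
P = 0, Q = 2/3 ↦ 2/3  <
P = 0, Q = 1 ↦ 1  ≥
P = 1/3, Q = 0 ↦ 1/3  <
P = 1/3, Q = 1/3 ↦ 1/3  <
P = 1/3, Q = 2/3 ↦ 2/3  <
P = 1/3, Q = 1 ↦ 1  ≥
P = 2/3, Q = 0 ↦ 2/3  <
P = 2/3, Q = 1/3 ↦ 2/3  <
P = 2/3, Q = 2/3 ↦ 2/3  <
P = 2/3, Q = 1 ↦ 1  ≥
P = 1, Q = 0 ↦ 1  ≥
P = 1, Q = 1/3 ↦ 1  ≥
P = 1, Q = 2/3 ↦ 1  ≥
P = 1, Q = 1 ↦ 1  ≥
So 7 of the 16 assignments meet the threshold.

7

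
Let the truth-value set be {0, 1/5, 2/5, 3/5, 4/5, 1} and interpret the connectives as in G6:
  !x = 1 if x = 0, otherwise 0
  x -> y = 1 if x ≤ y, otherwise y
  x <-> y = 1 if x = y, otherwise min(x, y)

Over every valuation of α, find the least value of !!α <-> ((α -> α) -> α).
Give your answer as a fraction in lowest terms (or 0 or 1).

1/5

Take α = 1/5:
!α = !1/5 = 0
!!α = !0 = 1
α -> α = 1/5 -> 1/5 = 1
(α -> α) -> α = 1 -> 1/5 = 1/5
!!α <-> ((α -> α) -> α) = 1 <-> 1/5 = 1/5
No assignment yields a value below 1/5, so this is the minimum.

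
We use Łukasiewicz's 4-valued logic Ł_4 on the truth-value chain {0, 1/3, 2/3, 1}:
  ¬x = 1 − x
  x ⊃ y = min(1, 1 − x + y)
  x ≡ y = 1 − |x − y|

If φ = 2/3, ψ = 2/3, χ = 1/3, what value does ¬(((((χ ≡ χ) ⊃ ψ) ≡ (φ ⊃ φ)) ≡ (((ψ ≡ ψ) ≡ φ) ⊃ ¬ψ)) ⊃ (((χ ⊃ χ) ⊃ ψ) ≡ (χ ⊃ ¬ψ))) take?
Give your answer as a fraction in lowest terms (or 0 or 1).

1/3

χ ≡ χ = 1/3 ≡ 1/3 = 1
(χ ≡ χ) ⊃ ψ = 1 ⊃ 2/3 = 2/3
φ ⊃ φ = 2/3 ⊃ 2/3 = 1
((χ ≡ χ) ⊃ ψ) ≡ (φ ⊃ φ) = 2/3 ≡ 1 = 2/3
ψ ≡ ψ = 2/3 ≡ 2/3 = 1
(ψ ≡ ψ) ≡ φ = 1 ≡ 2/3 = 2/3
¬ψ = ¬2/3 = 1/3
((ψ ≡ ψ) ≡ φ) ⊃ ¬ψ = 2/3 ⊃ 1/3 = 2/3
(((χ ≡ χ) ⊃ ψ) ≡ (φ ⊃ φ)) ≡ (((ψ ≡ ψ) ≡ φ) ⊃ ¬ψ) = 2/3 ≡ 2/3 = 1
χ ⊃ χ = 1/3 ⊃ 1/3 = 1
(χ ⊃ χ) ⊃ ψ = 1 ⊃ 2/3 = 2/3
¬ψ = ¬2/3 = 1/3
χ ⊃ ¬ψ = 1/3 ⊃ 1/3 = 1
((χ ⊃ χ) ⊃ ψ) ≡ (χ ⊃ ¬ψ) = 2/3 ≡ 1 = 2/3
((((χ ≡ χ) ⊃ ψ) ≡ (φ ⊃ φ)) ≡ (((ψ ≡ ψ) ≡ φ) ⊃ ¬ψ)) ⊃ (((χ ⊃ χ) ⊃ ψ) ≡ (χ ⊃ ¬ψ)) = 1 ⊃ 2/3 = 2/3
¬(((((χ ≡ χ) ⊃ ψ) ≡ (φ ⊃ φ)) ≡ (((ψ ≡ ψ) ≡ φ) ⊃ ¬ψ)) ⊃ (((χ ⊃ χ) ⊃ ψ) ≡ (χ ⊃ ¬ψ))) = ¬2/3 = 1/3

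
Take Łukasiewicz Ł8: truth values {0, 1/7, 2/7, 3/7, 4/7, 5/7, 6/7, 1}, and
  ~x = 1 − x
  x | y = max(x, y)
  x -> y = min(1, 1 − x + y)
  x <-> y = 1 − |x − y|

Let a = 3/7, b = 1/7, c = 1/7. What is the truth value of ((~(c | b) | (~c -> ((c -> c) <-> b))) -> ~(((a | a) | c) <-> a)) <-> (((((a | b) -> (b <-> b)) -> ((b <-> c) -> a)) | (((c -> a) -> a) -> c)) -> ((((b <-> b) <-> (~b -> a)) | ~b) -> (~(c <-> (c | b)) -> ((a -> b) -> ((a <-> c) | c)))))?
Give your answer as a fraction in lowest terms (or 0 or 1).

1/7

c | b = 1/7 | 1/7 = 1/7
~(c | b) = ~1/7 = 6/7
~c = ~1/7 = 6/7
c -> c = 1/7 -> 1/7 = 1
(c -> c) <-> b = 1 <-> 1/7 = 1/7
~c -> ((c -> c) <-> b) = 6/7 -> 1/7 = 2/7
~(c | b) | (~c -> ((c -> c) <-> b)) = 6/7 | 2/7 = 6/7
a | a = 3/7 | 3/7 = 3/7
(a | a) | c = 3/7 | 1/7 = 3/7
((a | a) | c) <-> a = 3/7 <-> 3/7 = 1
~(((a | a) | c) <-> a) = ~1 = 0
(~(c | b) | (~c -> ((c -> c) <-> b))) -> ~(((a | a) | c) <-> a) = 6/7 -> 0 = 1/7
a | b = 3/7 | 1/7 = 3/7
b <-> b = 1/7 <-> 1/7 = 1
(a | b) -> (b <-> b) = 3/7 -> 1 = 1
b <-> c = 1/7 <-> 1/7 = 1
(b <-> c) -> a = 1 -> 3/7 = 3/7
((a | b) -> (b <-> b)) -> ((b <-> c) -> a) = 1 -> 3/7 = 3/7
c -> a = 1/7 -> 3/7 = 1
(c -> a) -> a = 1 -> 3/7 = 3/7
((c -> a) -> a) -> c = 3/7 -> 1/7 = 5/7
(((a | b) -> (b <-> b)) -> ((b <-> c) -> a)) | (((c -> a) -> a) -> c) = 3/7 | 5/7 = 5/7
b <-> b = 1/7 <-> 1/7 = 1
~b = ~1/7 = 6/7
~b -> a = 6/7 -> 3/7 = 4/7
(b <-> b) <-> (~b -> a) = 1 <-> 4/7 = 4/7
~b = ~1/7 = 6/7
((b <-> b) <-> (~b -> a)) | ~b = 4/7 | 6/7 = 6/7
c | b = 1/7 | 1/7 = 1/7
c <-> (c | b) = 1/7 <-> 1/7 = 1
~(c <-> (c | b)) = ~1 = 0
a -> b = 3/7 -> 1/7 = 5/7
a <-> c = 3/7 <-> 1/7 = 5/7
(a <-> c) | c = 5/7 | 1/7 = 5/7
(a -> b) -> ((a <-> c) | c) = 5/7 -> 5/7 = 1
~(c <-> (c | b)) -> ((a -> b) -> ((a <-> c) | c)) = 0 -> 1 = 1
(((b <-> b) <-> (~b -> a)) | ~b) -> (~(c <-> (c | b)) -> ((a -> b) -> ((a <-> c) | c))) = 6/7 -> 1 = 1
((((a | b) -> (b <-> b)) -> ((b <-> c) -> a)) | (((c -> a) -> a) -> c)) -> ((((b <-> b) <-> (~b -> a)) | ~b) -> (~(c <-> (c | b)) -> ((a -> b) -> ((a <-> c) | c)))) = 5/7 -> 1 = 1
((~(c | b) | (~c -> ((c -> c) <-> b))) -> ~(((a | a) | c) <-> a)) <-> (((((a | b) -> (b <-> b)) -> ((b <-> c) -> a)) | (((c -> a) -> a) -> c)) -> ((((b <-> b) <-> (~b -> a)) | ~b) -> (~(c <-> (c | b)) -> ((a -> b) -> ((a <-> c) | c))))) = 1/7 <-> 1 = 1/7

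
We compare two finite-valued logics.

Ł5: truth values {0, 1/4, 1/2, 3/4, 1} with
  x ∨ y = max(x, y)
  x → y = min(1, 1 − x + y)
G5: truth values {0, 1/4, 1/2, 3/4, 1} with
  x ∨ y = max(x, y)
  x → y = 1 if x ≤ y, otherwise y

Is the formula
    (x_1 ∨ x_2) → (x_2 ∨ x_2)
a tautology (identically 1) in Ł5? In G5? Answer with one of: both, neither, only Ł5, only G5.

In Ł5: at x_1 = 1/4, x_2 = 0 the value is 3/4 — not a tautology.
In G5: at x_1 = 1/4, x_2 = 0 the value is 0 — not a tautology.

neither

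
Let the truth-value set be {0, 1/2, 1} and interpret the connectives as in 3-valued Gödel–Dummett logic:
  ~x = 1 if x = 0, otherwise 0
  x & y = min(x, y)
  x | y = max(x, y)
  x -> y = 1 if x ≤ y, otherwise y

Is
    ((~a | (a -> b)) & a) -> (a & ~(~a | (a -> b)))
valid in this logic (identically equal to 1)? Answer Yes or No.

Counterexample: take a = 1/2, b = 1/2.
~a = ~1/2 = 0
a -> b = 1/2 -> 1/2 = 1
~a | (a -> b) = 0 | 1 = 1
(~a | (a -> b)) & a = 1 & 1/2 = 1/2
~a = ~1/2 = 0
a -> b = 1/2 -> 1/2 = 1
~a | (a -> b) = 0 | 1 = 1
~(~a | (a -> b)) = ~1 = 0
a & ~(~a | (a -> b)) = 1/2 & 0 = 0
((~a | (a -> b)) & a) -> (a & ~(~a | (a -> b))) = 1/2 -> 0 = 0
This gives 0 ≠ 1.

No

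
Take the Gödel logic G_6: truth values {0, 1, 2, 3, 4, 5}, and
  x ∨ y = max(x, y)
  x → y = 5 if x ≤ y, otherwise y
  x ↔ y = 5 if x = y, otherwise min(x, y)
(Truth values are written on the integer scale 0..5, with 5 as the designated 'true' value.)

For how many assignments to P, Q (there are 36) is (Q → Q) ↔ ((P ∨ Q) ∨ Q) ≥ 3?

27

value 5: 11 assignments (counts)
value 4: 9 assignments (counts)
value 3: 7 assignments (counts)
value 2: 5 assignments
value 1: 3 assignments
value 0: 1 assignment
So 27 of the 36 assignments meet the threshold.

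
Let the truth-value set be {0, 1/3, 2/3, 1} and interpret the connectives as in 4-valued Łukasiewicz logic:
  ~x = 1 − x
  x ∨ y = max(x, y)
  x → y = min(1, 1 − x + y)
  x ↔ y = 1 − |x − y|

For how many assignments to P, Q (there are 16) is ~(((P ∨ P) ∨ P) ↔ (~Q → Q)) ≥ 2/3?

7

P = 0, Q = 0 ↦ 0  <
P = 0, Q = 1/3 ↦ 2/3  ≥
P = 0, Q = 2/3 ↦ 1  ≥
P = 0, Q = 1 ↦ 1  ≥
P = 1/3, Q = 0 ↦ 1/3  <
P = 1/3, Q = 1/3 ↦ 1/3  <
P = 1/3, Q = 2/3 ↦ 2/3  ≥
P = 1/3, Q = 1 ↦ 2/3  ≥
P = 2/3, Q = 0 ↦ 2/3  ≥
P = 2/3, Q = 1/3 ↦ 0  <
P = 2/3, Q = 2/3 ↦ 1/3  <
P = 2/3, Q = 1 ↦ 1/3  <
P = 1, Q = 0 ↦ 1  ≥
P = 1, Q = 1/3 ↦ 1/3  <
P = 1, Q = 2/3 ↦ 0  <
P = 1, Q = 1 ↦ 0  <
So 7 of the 16 assignments meet the threshold.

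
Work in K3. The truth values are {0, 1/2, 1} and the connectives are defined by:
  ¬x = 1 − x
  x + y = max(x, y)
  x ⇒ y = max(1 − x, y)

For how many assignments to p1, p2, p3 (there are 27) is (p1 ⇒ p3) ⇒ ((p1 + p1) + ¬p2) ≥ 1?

15

value 1: 15 assignments (counts)
value 1/2: 9 assignments
value 0: 3 assignments
So 15 of the 27 assignments meet the threshold.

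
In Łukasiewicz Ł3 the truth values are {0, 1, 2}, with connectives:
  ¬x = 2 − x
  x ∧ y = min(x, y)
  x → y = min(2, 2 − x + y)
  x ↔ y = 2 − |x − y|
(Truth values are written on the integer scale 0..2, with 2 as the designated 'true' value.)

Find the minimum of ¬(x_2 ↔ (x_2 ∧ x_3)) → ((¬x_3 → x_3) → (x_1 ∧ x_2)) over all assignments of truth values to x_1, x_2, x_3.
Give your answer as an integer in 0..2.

1

Take x_1 = 0, x_2 = 2, x_3 = 1:
x_2 ∧ x_3 = 2 ∧ 1 = 1
x_2 ↔ (x_2 ∧ x_3) = 2 ↔ 1 = 1
¬(x_2 ↔ (x_2 ∧ x_3)) = ¬1 = 1
¬x_3 = ¬1 = 1
¬x_3 → x_3 = 1 → 1 = 2
x_1 ∧ x_2 = 0 ∧ 2 = 0
(¬x_3 → x_3) → (x_1 ∧ x_2) = 2 → 0 = 0
¬(x_2 ↔ (x_2 ∧ x_3)) → ((¬x_3 → x_3) → (x_1 ∧ x_2)) = 1 → 0 = 1
No assignment yields a value below 1, so this is the minimum.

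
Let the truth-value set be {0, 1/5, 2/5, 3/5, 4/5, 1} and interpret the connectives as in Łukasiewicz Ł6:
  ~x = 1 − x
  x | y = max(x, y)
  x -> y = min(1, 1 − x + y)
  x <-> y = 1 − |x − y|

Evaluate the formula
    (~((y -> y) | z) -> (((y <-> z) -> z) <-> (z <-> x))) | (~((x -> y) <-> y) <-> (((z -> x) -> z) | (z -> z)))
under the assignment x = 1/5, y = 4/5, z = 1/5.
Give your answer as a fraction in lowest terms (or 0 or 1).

1

y -> y = 4/5 -> 4/5 = 1
(y -> y) | z = 1 | 1/5 = 1
~((y -> y) | z) = ~1 = 0
y <-> z = 4/5 <-> 1/5 = 2/5
(y <-> z) -> z = 2/5 -> 1/5 = 4/5
z <-> x = 1/5 <-> 1/5 = 1
((y <-> z) -> z) <-> (z <-> x) = 4/5 <-> 1 = 4/5
~((y -> y) | z) -> (((y <-> z) -> z) <-> (z <-> x)) = 0 -> 4/5 = 1
x -> y = 1/5 -> 4/5 = 1
(x -> y) <-> y = 1 <-> 4/5 = 4/5
~((x -> y) <-> y) = ~4/5 = 1/5
z -> x = 1/5 -> 1/5 = 1
(z -> x) -> z = 1 -> 1/5 = 1/5
z -> z = 1/5 -> 1/5 = 1
((z -> x) -> z) | (z -> z) = 1/5 | 1 = 1
~((x -> y) <-> y) <-> (((z -> x) -> z) | (z -> z)) = 1/5 <-> 1 = 1/5
(~((y -> y) | z) -> (((y <-> z) -> z) <-> (z <-> x))) | (~((x -> y) <-> y) <-> (((z -> x) -> z) | (z -> z))) = 1 | 1/5 = 1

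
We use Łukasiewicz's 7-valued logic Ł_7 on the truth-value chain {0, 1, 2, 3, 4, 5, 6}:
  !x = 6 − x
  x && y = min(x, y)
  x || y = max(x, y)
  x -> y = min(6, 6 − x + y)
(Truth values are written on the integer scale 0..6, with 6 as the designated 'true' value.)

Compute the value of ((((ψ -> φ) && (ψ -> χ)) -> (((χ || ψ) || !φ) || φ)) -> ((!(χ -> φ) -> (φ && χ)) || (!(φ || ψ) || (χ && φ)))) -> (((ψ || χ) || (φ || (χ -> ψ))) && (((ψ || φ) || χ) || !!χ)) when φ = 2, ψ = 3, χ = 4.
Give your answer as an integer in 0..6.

ψ -> φ = 3 -> 2 = 5
ψ -> χ = 3 -> 4 = 6
(ψ -> φ) && (ψ -> χ) = 5 && 6 = 5
χ || ψ = 4 || 3 = 4
!φ = !2 = 4
(χ || ψ) || !φ = 4 || 4 = 4
((χ || ψ) || !φ) || φ = 4 || 2 = 4
((ψ -> φ) && (ψ -> χ)) -> (((χ || ψ) || !φ) || φ) = 5 -> 4 = 5
χ -> φ = 4 -> 2 = 4
!(χ -> φ) = !4 = 2
φ && χ = 2 && 4 = 2
!(χ -> φ) -> (φ && χ) = 2 -> 2 = 6
φ || ψ = 2 || 3 = 3
!(φ || ψ) = !3 = 3
χ && φ = 4 && 2 = 2
!(φ || ψ) || (χ && φ) = 3 || 2 = 3
(!(χ -> φ) -> (φ && χ)) || (!(φ || ψ) || (χ && φ)) = 6 || 3 = 6
(((ψ -> φ) && (ψ -> χ)) -> (((χ || ψ) || !φ) || φ)) -> ((!(χ -> φ) -> (φ && χ)) || (!(φ || ψ) || (χ && φ))) = 5 -> 6 = 6
ψ || χ = 3 || 4 = 4
χ -> ψ = 4 -> 3 = 5
φ || (χ -> ψ) = 2 || 5 = 5
(ψ || χ) || (φ || (χ -> ψ)) = 4 || 5 = 5
ψ || φ = 3 || 2 = 3
(ψ || φ) || χ = 3 || 4 = 4
!χ = !4 = 2
!!χ = !2 = 4
((ψ || φ) || χ) || !!χ = 4 || 4 = 4
((ψ || χ) || (φ || (χ -> ψ))) && (((ψ || φ) || χ) || !!χ) = 5 && 4 = 4
((((ψ -> φ) && (ψ -> χ)) -> (((χ || ψ) || !φ) || φ)) -> ((!(χ -> φ) -> (φ && χ)) || (!(φ || ψ) || (χ && φ)))) -> (((ψ || χ) || (φ || (χ -> ψ))) && (((ψ || φ) || χ) || !!χ)) = 6 -> 4 = 4

4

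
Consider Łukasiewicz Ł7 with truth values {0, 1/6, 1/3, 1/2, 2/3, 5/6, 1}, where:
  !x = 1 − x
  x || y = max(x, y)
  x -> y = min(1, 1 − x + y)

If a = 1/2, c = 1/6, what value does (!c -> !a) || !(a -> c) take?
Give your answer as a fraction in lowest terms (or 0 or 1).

!c = !1/6 = 5/6
!a = !1/2 = 1/2
!c -> !a = 5/6 -> 1/2 = 2/3
a -> c = 1/2 -> 1/6 = 2/3
!(a -> c) = !2/3 = 1/3
(!c -> !a) || !(a -> c) = 2/3 || 1/3 = 2/3

2/3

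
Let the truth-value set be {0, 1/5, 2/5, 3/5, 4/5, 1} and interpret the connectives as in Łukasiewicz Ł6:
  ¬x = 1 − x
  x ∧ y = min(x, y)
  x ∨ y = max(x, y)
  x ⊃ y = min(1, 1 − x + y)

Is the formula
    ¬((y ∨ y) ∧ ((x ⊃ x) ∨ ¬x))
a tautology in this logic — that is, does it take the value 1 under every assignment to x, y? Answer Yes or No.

Counterexample: take x = 0, y = 1/5.
y ∨ y = 1/5 ∨ 1/5 = 1/5
x ⊃ x = 0 ⊃ 0 = 1
¬x = ¬0 = 1
(x ⊃ x) ∨ ¬x = 1 ∨ 1 = 1
(y ∨ y) ∧ ((x ⊃ x) ∨ ¬x) = 1/5 ∧ 1 = 1/5
¬((y ∨ y) ∧ ((x ⊃ x) ∨ ¬x)) = ¬1/5 = 4/5
This gives 4/5 ≠ 1.

No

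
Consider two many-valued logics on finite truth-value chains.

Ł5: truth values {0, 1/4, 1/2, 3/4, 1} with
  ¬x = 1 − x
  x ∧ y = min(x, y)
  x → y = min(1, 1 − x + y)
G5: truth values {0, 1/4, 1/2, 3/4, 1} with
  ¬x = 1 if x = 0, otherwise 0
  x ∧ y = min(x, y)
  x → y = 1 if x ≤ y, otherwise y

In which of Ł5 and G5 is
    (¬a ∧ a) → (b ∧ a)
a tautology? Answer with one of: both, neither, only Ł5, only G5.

In Ł5: at a = 1/4, b = 0 the value is 3/4 — not a tautology.
In G5: every assignment gives 1 — tautology.

only G5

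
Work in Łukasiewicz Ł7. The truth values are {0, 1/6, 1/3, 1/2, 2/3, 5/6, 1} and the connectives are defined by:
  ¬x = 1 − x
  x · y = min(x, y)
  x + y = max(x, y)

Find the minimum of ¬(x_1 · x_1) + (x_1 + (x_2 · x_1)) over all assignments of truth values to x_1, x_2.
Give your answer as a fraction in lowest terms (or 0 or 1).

1/2

Take x_1 = 1/2, x_2 = 0:
x_1 · x_1 = 1/2 · 1/2 = 1/2
¬(x_1 · x_1) = ¬1/2 = 1/2
x_2 · x_1 = 0 · 1/2 = 0
x_1 + (x_2 · x_1) = 1/2 + 0 = 1/2
¬(x_1 · x_1) + (x_1 + (x_2 · x_1)) = 1/2 + 1/2 = 1/2
No assignment yields a value below 1/2, so this is the minimum.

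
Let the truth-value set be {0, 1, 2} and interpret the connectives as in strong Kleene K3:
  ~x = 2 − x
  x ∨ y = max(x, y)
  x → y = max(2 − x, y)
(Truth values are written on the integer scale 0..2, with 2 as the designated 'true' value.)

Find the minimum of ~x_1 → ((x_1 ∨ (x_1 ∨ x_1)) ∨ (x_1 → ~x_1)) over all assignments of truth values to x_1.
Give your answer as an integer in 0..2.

1

Take x_1 = 1:
~x_1 = ~1 = 1
x_1 ∨ x_1 = 1 ∨ 1 = 1
x_1 ∨ (x_1 ∨ x_1) = 1 ∨ 1 = 1
~x_1 = ~1 = 1
x_1 → ~x_1 = 1 → 1 = 1
(x_1 ∨ (x_1 ∨ x_1)) ∨ (x_1 → ~x_1) = 1 ∨ 1 = 1
~x_1 → ((x_1 ∨ (x_1 ∨ x_1)) ∨ (x_1 → ~x_1)) = 1 → 1 = 1
No assignment yields a value below 1, so this is the minimum.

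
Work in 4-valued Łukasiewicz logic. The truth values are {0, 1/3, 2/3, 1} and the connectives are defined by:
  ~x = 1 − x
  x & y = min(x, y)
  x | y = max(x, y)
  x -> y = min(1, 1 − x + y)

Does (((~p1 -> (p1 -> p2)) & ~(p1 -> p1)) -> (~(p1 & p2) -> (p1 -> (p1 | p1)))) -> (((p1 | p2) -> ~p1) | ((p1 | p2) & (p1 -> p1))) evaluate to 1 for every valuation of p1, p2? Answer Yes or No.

Counterexample: take p1 = 2/3, p2 = 0.
~p1 = ~2/3 = 1/3
p1 -> p2 = 2/3 -> 0 = 1/3
~p1 -> (p1 -> p2) = 1/3 -> 1/3 = 1
p1 -> p1 = 2/3 -> 2/3 = 1
~(p1 -> p1) = ~1 = 0
(~p1 -> (p1 -> p2)) & ~(p1 -> p1) = 1 & 0 = 0
p1 & p2 = 2/3 & 0 = 0
~(p1 & p2) = ~0 = 1
p1 | p1 = 2/3 | 2/3 = 2/3
p1 -> (p1 | p1) = 2/3 -> 2/3 = 1
~(p1 & p2) -> (p1 -> (p1 | p1)) = 1 -> 1 = 1
((~p1 -> (p1 -> p2)) & ~(p1 -> p1)) -> (~(p1 & p2) -> (p1 -> (p1 | p1))) = 0 -> 1 = 1
p1 | p2 = 2/3 | 0 = 2/3
~p1 = ~2/3 = 1/3
(p1 | p2) -> ~p1 = 2/3 -> 1/3 = 2/3
p1 | p2 = 2/3 | 0 = 2/3
p1 -> p1 = 2/3 -> 2/3 = 1
(p1 | p2) & (p1 -> p1) = 2/3 & 1 = 2/3
((p1 | p2) -> ~p1) | ((p1 | p2) & (p1 -> p1)) = 2/3 | 2/3 = 2/3
(((~p1 -> (p1 -> p2)) & ~(p1 -> p1)) -> (~(p1 & p2) -> (p1 -> (p1 | p1)))) -> (((p1 | p2) -> ~p1) | ((p1 | p2) & (p1 -> p1))) = 1 -> 2/3 = 2/3
This gives 2/3 ≠ 1.

No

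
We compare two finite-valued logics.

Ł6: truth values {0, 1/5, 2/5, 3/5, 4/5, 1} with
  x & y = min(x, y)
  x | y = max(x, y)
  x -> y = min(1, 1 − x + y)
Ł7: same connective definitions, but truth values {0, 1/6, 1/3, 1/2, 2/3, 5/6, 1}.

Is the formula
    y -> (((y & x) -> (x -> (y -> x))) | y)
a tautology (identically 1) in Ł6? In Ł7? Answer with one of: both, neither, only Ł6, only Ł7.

In Ł6: every assignment gives 1 — tautology.
In Ł7: every assignment gives 1 — tautology.

both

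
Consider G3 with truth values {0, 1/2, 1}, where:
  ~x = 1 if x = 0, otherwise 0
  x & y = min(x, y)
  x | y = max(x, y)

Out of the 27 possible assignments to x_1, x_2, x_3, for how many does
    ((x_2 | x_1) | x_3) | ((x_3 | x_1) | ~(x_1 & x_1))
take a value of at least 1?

23

value 1: 23 assignments (counts)
value 1/2: 4 assignments
So 23 of the 27 assignments meet the threshold.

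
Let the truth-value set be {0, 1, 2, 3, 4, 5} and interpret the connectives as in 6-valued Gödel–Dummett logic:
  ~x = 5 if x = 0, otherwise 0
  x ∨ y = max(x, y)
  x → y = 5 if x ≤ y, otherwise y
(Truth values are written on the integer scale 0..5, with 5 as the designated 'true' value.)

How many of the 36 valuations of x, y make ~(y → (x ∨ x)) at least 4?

value 5: 5 assignments (counts)
value 0: 31 assignments
So 5 of the 36 assignments meet the threshold.

5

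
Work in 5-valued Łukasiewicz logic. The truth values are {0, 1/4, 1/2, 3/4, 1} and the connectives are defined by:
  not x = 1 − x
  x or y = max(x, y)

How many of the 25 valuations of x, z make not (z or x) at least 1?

1

value 1: 1 assignment (counts)
value 3/4: 3 assignments
value 1/2: 5 assignments
value 1/4: 7 assignments
value 0: 9 assignments
So 1 of the 25 assignments meets the threshold.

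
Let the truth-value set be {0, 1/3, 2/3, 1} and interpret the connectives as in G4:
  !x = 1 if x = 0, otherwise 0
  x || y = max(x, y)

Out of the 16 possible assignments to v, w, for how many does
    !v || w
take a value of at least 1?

7

v = 0, w = 0 ↦ 1  ≥
v = 0, w = 1/3 ↦ 1  ≥
v = 0, w = 2/3 ↦ 1  ≥
v = 0, w = 1 ↦ 1  ≥
v = 1/3, w = 0 ↦ 0  <
v = 1/3, w = 1/3 ↦ 1/3  <
v = 1/3, w = 2/3 ↦ 2/3  <
v = 1/3, w = 1 ↦ 1  ≥
v = 2/3, w = 0 ↦ 0  <
v = 2/3, w = 1/3 ↦ 1/3  <
v = 2/3, w = 2/3 ↦ 2/3  <
v = 2/3, w = 1 ↦ 1  ≥
v = 1, w = 0 ↦ 0  <
v = 1, w = 1/3 ↦ 1/3  <
v = 1, w = 2/3 ↦ 2/3  <
v = 1, w = 1 ↦ 1  ≥
So 7 of the 16 assignments meet the threshold.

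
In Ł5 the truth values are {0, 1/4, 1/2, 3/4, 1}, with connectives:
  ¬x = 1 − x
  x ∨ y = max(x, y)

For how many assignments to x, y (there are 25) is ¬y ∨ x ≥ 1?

value 1: 9 assignments (counts)
value 3/4: 7 assignments
value 1/2: 5 assignments
value 1/4: 3 assignments
value 0: 1 assignment
So 9 of the 25 assignments meet the threshold.

9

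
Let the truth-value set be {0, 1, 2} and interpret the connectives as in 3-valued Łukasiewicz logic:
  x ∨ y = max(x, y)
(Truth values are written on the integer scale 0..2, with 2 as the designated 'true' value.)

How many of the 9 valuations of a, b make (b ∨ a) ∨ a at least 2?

a = 0, b = 0 ↦ 0  <
a = 0, b = 1 ↦ 1  <
a = 0, b = 2 ↦ 2  ≥
a = 1, b = 0 ↦ 1  <
a = 1, b = 1 ↦ 1  <
a = 1, b = 2 ↦ 2  ≥
a = 2, b = 0 ↦ 2  ≥
a = 2, b = 1 ↦ 2  ≥
a = 2, b = 2 ↦ 2  ≥
So 5 of the 9 assignments meet the threshold.

5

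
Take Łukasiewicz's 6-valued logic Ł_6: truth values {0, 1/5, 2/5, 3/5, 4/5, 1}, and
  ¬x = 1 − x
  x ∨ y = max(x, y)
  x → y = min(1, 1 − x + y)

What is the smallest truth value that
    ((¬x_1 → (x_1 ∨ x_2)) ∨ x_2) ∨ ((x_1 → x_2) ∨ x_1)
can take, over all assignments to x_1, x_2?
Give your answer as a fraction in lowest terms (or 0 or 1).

4/5

Take x_1 = 1/5, x_2 = 0:
¬x_1 = ¬1/5 = 4/5
x_1 ∨ x_2 = 1/5 ∨ 0 = 1/5
¬x_1 → (x_1 ∨ x_2) = 4/5 → 1/5 = 2/5
(¬x_1 → (x_1 ∨ x_2)) ∨ x_2 = 2/5 ∨ 0 = 2/5
x_1 → x_2 = 1/5 → 0 = 4/5
(x_1 → x_2) ∨ x_1 = 4/5 ∨ 1/5 = 4/5
((¬x_1 → (x_1 ∨ x_2)) ∨ x_2) ∨ ((x_1 → x_2) ∨ x_1) = 2/5 ∨ 4/5 = 4/5
No assignment yields a value below 4/5, so this is the minimum.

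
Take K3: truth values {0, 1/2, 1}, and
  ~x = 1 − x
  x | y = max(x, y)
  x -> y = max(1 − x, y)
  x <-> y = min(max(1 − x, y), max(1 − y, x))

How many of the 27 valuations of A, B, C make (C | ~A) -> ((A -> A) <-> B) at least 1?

8

value 1: 8 assignments (counts)
value 1/2: 15 assignments
value 0: 4 assignments
So 8 of the 27 assignments meet the threshold.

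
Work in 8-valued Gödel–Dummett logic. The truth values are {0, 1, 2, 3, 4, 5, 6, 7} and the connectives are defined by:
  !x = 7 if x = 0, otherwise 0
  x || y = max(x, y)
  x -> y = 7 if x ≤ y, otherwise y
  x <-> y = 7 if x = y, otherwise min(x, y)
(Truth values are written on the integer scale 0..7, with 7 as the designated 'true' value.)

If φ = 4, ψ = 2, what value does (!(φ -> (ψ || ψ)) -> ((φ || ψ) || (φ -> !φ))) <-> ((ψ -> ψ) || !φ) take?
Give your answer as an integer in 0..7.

ψ || ψ = 2 || 2 = 2
φ -> (ψ || ψ) = 4 -> 2 = 2
!(φ -> (ψ || ψ)) = !2 = 0
φ || ψ = 4 || 2 = 4
!φ = !4 = 0
φ -> !φ = 4 -> 0 = 0
(φ || ψ) || (φ -> !φ) = 4 || 0 = 4
!(φ -> (ψ || ψ)) -> ((φ || ψ) || (φ -> !φ)) = 0 -> 4 = 7
ψ -> ψ = 2 -> 2 = 7
!φ = !4 = 0
(ψ -> ψ) || !φ = 7 || 0 = 7
(!(φ -> (ψ || ψ)) -> ((φ || ψ) || (φ -> !φ))) <-> ((ψ -> ψ) || !φ) = 7 <-> 7 = 7

7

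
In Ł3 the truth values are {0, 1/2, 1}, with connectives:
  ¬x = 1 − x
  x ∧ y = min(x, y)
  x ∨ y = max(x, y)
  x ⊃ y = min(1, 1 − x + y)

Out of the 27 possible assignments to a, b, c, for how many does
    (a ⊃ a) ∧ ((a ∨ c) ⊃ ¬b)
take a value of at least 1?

14

value 1: 14 assignments (counts)
value 1/2: 8 assignments
value 0: 5 assignments
So 14 of the 27 assignments meet the threshold.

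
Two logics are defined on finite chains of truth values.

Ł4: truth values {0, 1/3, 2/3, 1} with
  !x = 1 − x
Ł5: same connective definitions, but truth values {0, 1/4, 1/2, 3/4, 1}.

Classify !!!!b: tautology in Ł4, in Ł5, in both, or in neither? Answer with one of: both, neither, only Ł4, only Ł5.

In Ł4: at b = 0 the value is 0 — not a tautology.
In Ł5: at b = 0 the value is 0 — not a tautology.

neither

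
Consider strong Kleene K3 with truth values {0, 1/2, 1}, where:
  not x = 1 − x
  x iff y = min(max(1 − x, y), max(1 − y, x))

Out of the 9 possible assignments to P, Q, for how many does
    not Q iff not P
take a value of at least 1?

2

P = 0, Q = 0 ↦ 1  ≥
P = 0, Q = 1/2 ↦ 1/2  <
P = 0, Q = 1 ↦ 0  <
P = 1/2, Q = 0 ↦ 1/2  <
P = 1/2, Q = 1/2 ↦ 1/2  <
P = 1/2, Q = 1 ↦ 1/2  <
P = 1, Q = 0 ↦ 0  <
P = 1, Q = 1/2 ↦ 1/2  <
P = 1, Q = 1 ↦ 1  ≥
So 2 of the 9 assignments meet the threshold.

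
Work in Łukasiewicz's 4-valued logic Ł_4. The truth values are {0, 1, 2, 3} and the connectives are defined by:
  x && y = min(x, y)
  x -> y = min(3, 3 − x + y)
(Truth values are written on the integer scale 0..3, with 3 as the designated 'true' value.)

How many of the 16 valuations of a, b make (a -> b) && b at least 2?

a = 0, b = 0 ↦ 0  <
a = 0, b = 1 ↦ 1  <
a = 0, b = 2 ↦ 2  ≥
a = 0, b = 3 ↦ 3  ≥
a = 1, b = 0 ↦ 0  <
a = 1, b = 1 ↦ 1  <
a = 1, b = 2 ↦ 2  ≥
a = 1, b = 3 ↦ 3  ≥
a = 2, b = 0 ↦ 0  <
a = 2, b = 1 ↦ 1  <
a = 2, b = 2 ↦ 2  ≥
a = 2, b = 3 ↦ 3  ≥
a = 3, b = 0 ↦ 0  <
a = 3, b = 1 ↦ 1  <
a = 3, b = 2 ↦ 2  ≥
a = 3, b = 3 ↦ 3  ≥
So 8 of the 16 assignments meet the threshold.

8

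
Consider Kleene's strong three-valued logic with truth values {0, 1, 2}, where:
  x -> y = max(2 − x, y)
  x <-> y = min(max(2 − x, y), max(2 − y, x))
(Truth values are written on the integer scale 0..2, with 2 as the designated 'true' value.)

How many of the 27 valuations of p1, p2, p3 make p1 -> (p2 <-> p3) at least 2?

value 2: 13 assignments (counts)
value 1: 12 assignments
value 0: 2 assignments
So 13 of the 27 assignments meet the threshold.

13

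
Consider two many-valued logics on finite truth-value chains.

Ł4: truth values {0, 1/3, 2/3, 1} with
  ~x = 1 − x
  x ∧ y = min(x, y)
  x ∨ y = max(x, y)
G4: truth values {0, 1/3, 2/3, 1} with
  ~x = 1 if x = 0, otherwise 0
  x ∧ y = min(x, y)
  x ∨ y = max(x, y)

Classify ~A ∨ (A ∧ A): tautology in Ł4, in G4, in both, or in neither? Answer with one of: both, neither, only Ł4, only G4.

neither

In Ł4: at A = 1/3 the value is 2/3 — not a tautology.
In G4: at A = 1/3 the value is 1/3 — not a tautology.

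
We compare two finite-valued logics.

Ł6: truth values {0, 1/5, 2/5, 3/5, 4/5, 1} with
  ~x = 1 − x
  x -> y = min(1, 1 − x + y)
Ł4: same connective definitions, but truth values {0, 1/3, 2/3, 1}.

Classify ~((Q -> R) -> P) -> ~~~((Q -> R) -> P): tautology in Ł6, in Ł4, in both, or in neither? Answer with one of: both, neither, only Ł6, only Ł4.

In Ł6: every assignment gives 1 — tautology.
In Ł4: every assignment gives 1 — tautology.

both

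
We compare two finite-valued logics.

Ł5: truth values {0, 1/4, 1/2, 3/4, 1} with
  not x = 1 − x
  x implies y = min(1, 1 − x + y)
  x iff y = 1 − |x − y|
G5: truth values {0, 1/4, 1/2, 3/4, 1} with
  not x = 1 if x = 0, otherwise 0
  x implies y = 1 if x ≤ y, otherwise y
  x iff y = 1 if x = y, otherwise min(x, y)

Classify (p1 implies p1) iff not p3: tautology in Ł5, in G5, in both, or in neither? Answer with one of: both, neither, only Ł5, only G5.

neither

In Ł5: at p1 = 0, p3 = 1/4 the value is 3/4 — not a tautology.
In G5: at p1 = 0, p3 = 1/4 the value is 0 — not a tautology.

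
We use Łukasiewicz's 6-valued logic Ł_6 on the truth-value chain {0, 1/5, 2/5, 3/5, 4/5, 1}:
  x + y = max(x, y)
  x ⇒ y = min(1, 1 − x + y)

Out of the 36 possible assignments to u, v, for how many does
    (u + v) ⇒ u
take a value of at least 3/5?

30

value 1: 21 assignments (counts)
value 4/5: 5 assignments (counts)
value 3/5: 4 assignments (counts)
value 2/5: 3 assignments
value 1/5: 2 assignments
value 0: 1 assignment
So 30 of the 36 assignments meet the threshold.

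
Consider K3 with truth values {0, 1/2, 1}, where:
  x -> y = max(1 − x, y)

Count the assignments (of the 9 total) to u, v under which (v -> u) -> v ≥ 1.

u = 0, v = 0 ↦ 0  <
u = 0, v = 1/2 ↦ 1/2  <
u = 0, v = 1 ↦ 1  ≥
u = 1/2, v = 0 ↦ 0  <
u = 1/2, v = 1/2 ↦ 1/2  <
u = 1/2, v = 1 ↦ 1  ≥
u = 1, v = 0 ↦ 0  <
u = 1, v = 1/2 ↦ 1/2  <
u = 1, v = 1 ↦ 1  ≥
So 3 of the 9 assignments meet the threshold.

3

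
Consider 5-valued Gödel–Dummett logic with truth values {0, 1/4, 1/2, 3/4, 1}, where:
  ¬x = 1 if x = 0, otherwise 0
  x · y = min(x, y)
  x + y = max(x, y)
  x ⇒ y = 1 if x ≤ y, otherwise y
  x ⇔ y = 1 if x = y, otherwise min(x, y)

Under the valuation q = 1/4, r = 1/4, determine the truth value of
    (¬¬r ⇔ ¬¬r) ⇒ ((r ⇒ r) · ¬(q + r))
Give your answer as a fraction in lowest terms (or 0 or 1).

¬r = ¬1/4 = 0
¬¬r = ¬0 = 1
¬r = ¬1/4 = 0
¬¬r = ¬0 = 1
¬¬r ⇔ ¬¬r = 1 ⇔ 1 = 1
r ⇒ r = 1/4 ⇒ 1/4 = 1
q + r = 1/4 + 1/4 = 1/4
¬(q + r) = ¬1/4 = 0
(r ⇒ r) · ¬(q + r) = 1 · 0 = 0
(¬¬r ⇔ ¬¬r) ⇒ ((r ⇒ r) · ¬(q + r)) = 1 ⇒ 0 = 0

0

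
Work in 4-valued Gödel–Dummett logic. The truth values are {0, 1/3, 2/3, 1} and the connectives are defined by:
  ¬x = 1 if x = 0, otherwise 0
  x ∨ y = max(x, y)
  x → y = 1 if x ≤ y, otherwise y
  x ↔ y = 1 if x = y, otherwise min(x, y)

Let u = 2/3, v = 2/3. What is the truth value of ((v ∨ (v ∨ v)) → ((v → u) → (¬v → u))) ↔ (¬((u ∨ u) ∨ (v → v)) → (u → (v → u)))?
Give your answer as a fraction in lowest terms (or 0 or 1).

v ∨ v = 2/3 ∨ 2/3 = 2/3
v ∨ (v ∨ v) = 2/3 ∨ 2/3 = 2/3
v → u = 2/3 → 2/3 = 1
¬v = ¬2/3 = 0
¬v → u = 0 → 2/3 = 1
(v → u) → (¬v → u) = 1 → 1 = 1
(v ∨ (v ∨ v)) → ((v → u) → (¬v → u)) = 2/3 → 1 = 1
u ∨ u = 2/3 ∨ 2/3 = 2/3
v → v = 2/3 → 2/3 = 1
(u ∨ u) ∨ (v → v) = 2/3 ∨ 1 = 1
¬((u ∨ u) ∨ (v → v)) = ¬1 = 0
v → u = 2/3 → 2/3 = 1
u → (v → u) = 2/3 → 1 = 1
¬((u ∨ u) ∨ (v → v)) → (u → (v → u)) = 0 → 1 = 1
((v ∨ (v ∨ v)) → ((v → u) → (¬v → u))) ↔ (¬((u ∨ u) ∨ (v → v)) → (u → (v → u))) = 1 ↔ 1 = 1

1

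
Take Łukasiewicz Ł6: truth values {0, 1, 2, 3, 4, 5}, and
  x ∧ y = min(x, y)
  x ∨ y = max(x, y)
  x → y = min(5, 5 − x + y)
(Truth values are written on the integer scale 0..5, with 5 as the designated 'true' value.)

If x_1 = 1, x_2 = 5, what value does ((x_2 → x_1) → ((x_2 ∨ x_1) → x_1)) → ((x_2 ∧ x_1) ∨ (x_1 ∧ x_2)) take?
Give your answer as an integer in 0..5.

1

x_2 → x_1 = 5 → 1 = 1
x_2 ∨ x_1 = 5 ∨ 1 = 5
(x_2 ∨ x_1) → x_1 = 5 → 1 = 1
(x_2 → x_1) → ((x_2 ∨ x_1) → x_1) = 1 → 1 = 5
x_2 ∧ x_1 = 5 ∧ 1 = 1
x_1 ∧ x_2 = 1 ∧ 5 = 1
(x_2 ∧ x_1) ∨ (x_1 ∧ x_2) = 1 ∨ 1 = 1
((x_2 → x_1) → ((x_2 ∨ x_1) → x_1)) → ((x_2 ∧ x_1) ∨ (x_1 ∧ x_2)) = 5 → 1 = 1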